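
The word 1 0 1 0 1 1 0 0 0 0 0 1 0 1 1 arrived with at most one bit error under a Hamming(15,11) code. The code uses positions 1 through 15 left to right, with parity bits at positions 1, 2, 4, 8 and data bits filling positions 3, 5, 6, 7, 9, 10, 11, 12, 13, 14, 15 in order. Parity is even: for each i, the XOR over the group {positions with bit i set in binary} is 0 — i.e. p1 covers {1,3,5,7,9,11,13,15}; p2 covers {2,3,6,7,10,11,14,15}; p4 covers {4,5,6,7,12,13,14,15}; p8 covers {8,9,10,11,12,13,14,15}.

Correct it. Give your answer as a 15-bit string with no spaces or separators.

101011000000011

s1 (pos 1,3,5,7,9,11,13,15): 1⊕1⊕1⊕0⊕0⊕0⊕0⊕1 = 0
s2 (pos 2,3,6,7,10,11,14,15): 0⊕1⊕1⊕0⊕0⊕0⊕1⊕1 = 0
s4 (pos 4,5,6,7,12,13,14,15): 0⊕1⊕1⊕0⊕1⊕0⊕1⊕1 = 1
s8 (pos 8,9,10,11,12,13,14,15): 0⊕0⊕0⊕0⊕1⊕0⊕1⊕1 = 1
Syndrome s8…s1 = 1100 → error at position 12.
Flip position 12: 101011000001011 → 101011000000011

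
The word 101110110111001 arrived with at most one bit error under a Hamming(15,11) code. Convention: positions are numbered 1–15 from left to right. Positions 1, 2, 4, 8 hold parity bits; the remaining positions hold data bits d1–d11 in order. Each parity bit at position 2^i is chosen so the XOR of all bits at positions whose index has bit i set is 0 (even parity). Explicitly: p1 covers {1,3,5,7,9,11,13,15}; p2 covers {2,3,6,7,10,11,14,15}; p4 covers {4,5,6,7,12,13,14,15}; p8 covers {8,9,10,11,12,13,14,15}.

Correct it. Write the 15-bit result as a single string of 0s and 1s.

101110110111011

s1 (pos 1,3,5,7,9,11,13,15): 1⊕1⊕1⊕1⊕0⊕1⊕0⊕1 = 0
s2 (pos 2,3,6,7,10,11,14,15): 0⊕1⊕0⊕1⊕1⊕1⊕0⊕1 = 1
s4 (pos 4,5,6,7,12,13,14,15): 1⊕1⊕0⊕1⊕1⊕0⊕0⊕1 = 1
s8 (pos 8,9,10,11,12,13,14,15): 1⊕0⊕1⊕1⊕1⊕0⊕0⊕1 = 1
Syndrome s8…s1 = 1110 → error at position 14.
Flip position 14: 101110110111001 → 101110110111011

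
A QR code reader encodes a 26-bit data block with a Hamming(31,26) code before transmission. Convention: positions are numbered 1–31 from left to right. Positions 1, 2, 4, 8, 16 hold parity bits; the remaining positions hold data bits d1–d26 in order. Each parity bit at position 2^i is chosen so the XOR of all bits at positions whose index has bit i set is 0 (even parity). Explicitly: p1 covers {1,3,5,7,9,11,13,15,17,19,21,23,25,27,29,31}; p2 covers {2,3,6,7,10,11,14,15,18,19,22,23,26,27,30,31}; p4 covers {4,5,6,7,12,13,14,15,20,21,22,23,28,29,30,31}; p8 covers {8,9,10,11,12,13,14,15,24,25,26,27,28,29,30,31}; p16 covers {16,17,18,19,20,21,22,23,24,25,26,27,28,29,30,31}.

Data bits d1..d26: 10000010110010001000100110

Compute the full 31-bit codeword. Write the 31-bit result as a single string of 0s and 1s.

0111000000101101010001000100110

Place data at non-parity positions: p1 p2 1 p4 0 0 0 p8 0 0 1 0 1 1 0 p16 0 1 0 0 0 1 0 0 0 1 0 0 1 1 0
p1 (pos 1,3,5,7,9,11,13,15,17,19,21,23,25,27,29,31): XOR of data positions = 1⊕0⊕0⊕0⊕1⊕1⊕0⊕0⊕0⊕0⊕0⊕0⊕0⊕1⊕0 = 0
p2 (pos 2,3,6,7,10,11,14,15,18,19,22,23,26,27,30,31): XOR of data positions = 1⊕0⊕0⊕0⊕1⊕1⊕0⊕1⊕0⊕1⊕0⊕1⊕0⊕1⊕0 = 1
p4 (pos 4,5,6,7,12,13,14,15,20,21,22,23,28,29,30,31): XOR of data positions = 0⊕0⊕0⊕0⊕1⊕1⊕0⊕0⊕0⊕1⊕0⊕0⊕1⊕1⊕0 = 1
p8 (pos 8,9,10,11,12,13,14,15,24,25,26,27,28,29,30,31): XOR of data positions = 0⊕0⊕1⊕0⊕1⊕1⊕0⊕0⊕0⊕1⊕0⊕0⊕1⊕1⊕0 = 0
p16 (pos 16,17,18,19,20,21,22,23,24,25,26,27,28,29,30,31): XOR of data positions = 0⊕1⊕0⊕0⊕0⊕1⊕0⊕0⊕0⊕1⊕0⊕0⊕1⊕1⊕0 = 1
Codeword: 0111000000101101010001000100110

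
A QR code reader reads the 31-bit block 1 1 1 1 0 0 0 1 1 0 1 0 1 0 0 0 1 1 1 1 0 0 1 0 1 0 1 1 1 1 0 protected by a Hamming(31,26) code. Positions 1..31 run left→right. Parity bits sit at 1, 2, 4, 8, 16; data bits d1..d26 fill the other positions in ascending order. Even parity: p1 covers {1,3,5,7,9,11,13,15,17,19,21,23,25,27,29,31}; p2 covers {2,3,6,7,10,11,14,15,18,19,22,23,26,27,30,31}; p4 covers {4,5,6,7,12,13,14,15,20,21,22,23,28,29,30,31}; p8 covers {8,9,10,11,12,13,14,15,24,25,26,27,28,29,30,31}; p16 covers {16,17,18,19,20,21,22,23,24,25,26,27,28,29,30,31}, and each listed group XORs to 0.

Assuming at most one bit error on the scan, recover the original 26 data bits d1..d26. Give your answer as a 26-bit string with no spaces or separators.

10001010000111100101011110

s1 (pos 1,3,5,7,9,11,13,15,17,19,21,23,25,27,29,31): 1⊕1⊕0⊕0⊕1⊕1⊕1⊕0⊕1⊕1⊕0⊕1⊕1⊕1⊕1⊕0 = 1
s2 (pos 2,3,6,7,10,11,14,15,18,19,22,23,26,27,30,31): 1⊕1⊕0⊕0⊕0⊕1⊕0⊕0⊕1⊕1⊕0⊕1⊕0⊕1⊕1⊕0 = 0
s4 (pos 4,5,6,7,12,13,14,15,20,21,22,23,28,29,30,31): 1⊕0⊕0⊕0⊕0⊕1⊕0⊕0⊕1⊕0⊕0⊕1⊕1⊕1⊕1⊕0 = 1
s8 (pos 8,9,10,11,12,13,14,15,24,25,26,27,28,29,30,31): 1⊕1⊕0⊕1⊕0⊕1⊕0⊕0⊕0⊕1⊕0⊕1⊕1⊕1⊕1⊕0 = 1
s16 (pos 16,17,18,19,20,21,22,23,24,25,26,27,28,29,30,31): 0⊕1⊕1⊕1⊕1⊕0⊕0⊕1⊕0⊕1⊕0⊕1⊕1⊕1⊕1⊕0 = 0
Syndrome s16…s1 = 01101 → error at position 13.
Flip position 13: 1111000110101000111100101011110 → 1111000110100000111100101011110
Read data bits from positions 3,5,6,7,9,10,11,12,13,14,15,17,18,19,20,21,22,23,24,25,26,27,28,29,30,31: 10001010000111100101011110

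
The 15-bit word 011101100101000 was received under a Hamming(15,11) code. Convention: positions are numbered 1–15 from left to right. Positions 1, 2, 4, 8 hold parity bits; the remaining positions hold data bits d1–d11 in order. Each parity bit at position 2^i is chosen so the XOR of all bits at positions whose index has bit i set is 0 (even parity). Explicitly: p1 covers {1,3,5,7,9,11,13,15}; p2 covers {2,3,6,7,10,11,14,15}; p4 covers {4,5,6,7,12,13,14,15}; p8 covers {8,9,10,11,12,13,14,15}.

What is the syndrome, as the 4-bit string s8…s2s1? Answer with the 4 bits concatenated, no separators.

0010

s1 (pos 1,3,5,7,9,11,13,15): 0⊕1⊕0⊕1⊕0⊕0⊕0⊕0 = 0
s2 (pos 2,3,6,7,10,11,14,15): 1⊕1⊕1⊕1⊕1⊕0⊕0⊕0 = 1
s4 (pos 4,5,6,7,12,13,14,15): 1⊕0⊕1⊕1⊕1⊕0⊕0⊕0 = 0
s8 (pos 8,9,10,11,12,13,14,15): 0⊕0⊕1⊕0⊕1⊕0⊕0⊕0 = 0
Syndrome s8…s1 = 0010 → error at position 2.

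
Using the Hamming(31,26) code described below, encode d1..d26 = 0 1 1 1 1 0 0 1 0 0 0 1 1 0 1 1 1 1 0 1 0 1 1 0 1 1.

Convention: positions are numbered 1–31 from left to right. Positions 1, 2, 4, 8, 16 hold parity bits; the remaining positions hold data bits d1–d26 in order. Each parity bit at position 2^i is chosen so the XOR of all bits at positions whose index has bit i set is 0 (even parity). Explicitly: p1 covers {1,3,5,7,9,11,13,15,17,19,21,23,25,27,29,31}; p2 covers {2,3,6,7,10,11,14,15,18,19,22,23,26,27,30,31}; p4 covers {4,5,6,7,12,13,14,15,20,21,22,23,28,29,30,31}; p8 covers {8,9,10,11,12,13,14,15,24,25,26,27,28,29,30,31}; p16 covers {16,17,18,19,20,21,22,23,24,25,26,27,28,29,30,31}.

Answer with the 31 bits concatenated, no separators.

Place data at non-parity positions: p1 p2 0 p4 1 1 1 p8 1 0 0 1 0 0 0 p16 1 1 0 1 1 1 1 0 1 0 1 1 0 1 1
p1 (pos 1,3,5,7,9,11,13,15,17,19,21,23,25,27,29,31): XOR of data positions = 0⊕1⊕1⊕1⊕0⊕0⊕0⊕1⊕0⊕1⊕1⊕1⊕1⊕0⊕1 = 1
p2 (pos 2,3,6,7,10,11,14,15,18,19,22,23,26,27,30,31): XOR of data positions = 0⊕1⊕1⊕0⊕0⊕0⊕0⊕1⊕0⊕1⊕1⊕0⊕1⊕1⊕1 = 0
p4 (pos 4,5,6,7,12,13,14,15,20,21,22,23,28,29,30,31): XOR of data positions = 1⊕1⊕1⊕1⊕0⊕0⊕0⊕1⊕1⊕1⊕1⊕1⊕0⊕1⊕1 = 1
p8 (pos 8,9,10,11,12,13,14,15,24,25,26,27,28,29,30,31): XOR of data positions = 1⊕0⊕0⊕1⊕0⊕0⊕0⊕0⊕1⊕0⊕1⊕1⊕0⊕1⊕1 = 1
p16 (pos 16,17,18,19,20,21,22,23,24,25,26,27,28,29,30,31): XOR of data positions = 1⊕1⊕0⊕1⊕1⊕1⊕1⊕0⊕1⊕0⊕1⊕1⊕0⊕1⊕1 = 1
Codeword: 1001111110010001110111101011011

1001111110010001110111101011011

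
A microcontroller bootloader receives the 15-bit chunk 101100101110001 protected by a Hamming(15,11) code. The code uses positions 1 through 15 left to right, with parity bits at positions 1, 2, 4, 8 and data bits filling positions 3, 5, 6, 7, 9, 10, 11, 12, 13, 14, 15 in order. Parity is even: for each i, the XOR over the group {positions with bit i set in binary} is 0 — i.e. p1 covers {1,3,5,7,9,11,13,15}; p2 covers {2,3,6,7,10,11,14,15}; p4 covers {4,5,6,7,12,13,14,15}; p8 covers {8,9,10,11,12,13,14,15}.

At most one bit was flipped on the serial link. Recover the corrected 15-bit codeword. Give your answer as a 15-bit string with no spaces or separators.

101101101110001

s1 (pos 1,3,5,7,9,11,13,15): 1⊕1⊕0⊕1⊕1⊕1⊕0⊕1 = 0
s2 (pos 2,3,6,7,10,11,14,15): 0⊕1⊕0⊕1⊕1⊕1⊕0⊕1 = 1
s4 (pos 4,5,6,7,12,13,14,15): 1⊕0⊕0⊕1⊕0⊕0⊕0⊕1 = 1
s8 (pos 8,9,10,11,12,13,14,15): 0⊕1⊕1⊕1⊕0⊕0⊕0⊕1 = 0
Syndrome s8…s1 = 0110 → error at position 6.
Flip position 6: 101100101110001 → 101101101110001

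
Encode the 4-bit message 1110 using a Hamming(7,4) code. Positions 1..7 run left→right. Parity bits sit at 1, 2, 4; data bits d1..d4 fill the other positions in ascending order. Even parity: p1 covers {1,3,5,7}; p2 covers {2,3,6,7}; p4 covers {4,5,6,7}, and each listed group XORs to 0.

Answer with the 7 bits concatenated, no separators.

Place data at non-parity positions: p1 p2 1 p4 1 1 0
p1 (pos 1,3,5,7): XOR of data positions = 1⊕1⊕0 = 0
p2 (pos 2,3,6,7): XOR of data positions = 1⊕1⊕0 = 0
p4 (pos 4,5,6,7): XOR of data positions = 1⊕1⊕0 = 0
Codeword: 0010110

0010110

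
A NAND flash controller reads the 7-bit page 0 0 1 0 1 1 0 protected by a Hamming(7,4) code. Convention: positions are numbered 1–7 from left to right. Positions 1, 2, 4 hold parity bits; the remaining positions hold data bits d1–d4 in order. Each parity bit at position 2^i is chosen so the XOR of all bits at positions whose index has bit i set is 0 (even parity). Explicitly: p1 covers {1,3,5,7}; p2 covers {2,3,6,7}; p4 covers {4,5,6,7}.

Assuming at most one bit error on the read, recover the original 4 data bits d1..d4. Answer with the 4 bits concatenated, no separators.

1110

s1 (pos 1,3,5,7): 0⊕1⊕1⊕0 = 0
s2 (pos 2,3,6,7): 0⊕1⊕1⊕0 = 0
s4 (pos 4,5,6,7): 0⊕1⊕1⊕0 = 0
Syndrome s4…s1 = 000 → no error.
Read data bits from positions 3,5,6,7: 1110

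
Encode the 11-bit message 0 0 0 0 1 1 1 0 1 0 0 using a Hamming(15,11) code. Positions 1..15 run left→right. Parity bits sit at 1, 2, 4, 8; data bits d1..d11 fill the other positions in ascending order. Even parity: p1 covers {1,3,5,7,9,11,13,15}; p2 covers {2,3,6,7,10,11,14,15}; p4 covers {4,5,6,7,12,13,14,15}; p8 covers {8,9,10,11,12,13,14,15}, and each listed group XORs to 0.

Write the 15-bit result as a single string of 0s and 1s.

100100001110100

Place data at non-parity positions: p1 p2 0 p4 0 0 0 p8 1 1 1 0 1 0 0
p1 (pos 1,3,5,7,9,11,13,15): XOR of data positions = 0⊕0⊕0⊕1⊕1⊕1⊕0 = 1
p2 (pos 2,3,6,7,10,11,14,15): XOR of data positions = 0⊕0⊕0⊕1⊕1⊕0⊕0 = 0
p4 (pos 4,5,6,7,12,13,14,15): XOR of data positions = 0⊕0⊕0⊕0⊕1⊕0⊕0 = 1
p8 (pos 8,9,10,11,12,13,14,15): XOR of data positions = 1⊕1⊕1⊕0⊕1⊕0⊕0 = 0
Codeword: 100100001110100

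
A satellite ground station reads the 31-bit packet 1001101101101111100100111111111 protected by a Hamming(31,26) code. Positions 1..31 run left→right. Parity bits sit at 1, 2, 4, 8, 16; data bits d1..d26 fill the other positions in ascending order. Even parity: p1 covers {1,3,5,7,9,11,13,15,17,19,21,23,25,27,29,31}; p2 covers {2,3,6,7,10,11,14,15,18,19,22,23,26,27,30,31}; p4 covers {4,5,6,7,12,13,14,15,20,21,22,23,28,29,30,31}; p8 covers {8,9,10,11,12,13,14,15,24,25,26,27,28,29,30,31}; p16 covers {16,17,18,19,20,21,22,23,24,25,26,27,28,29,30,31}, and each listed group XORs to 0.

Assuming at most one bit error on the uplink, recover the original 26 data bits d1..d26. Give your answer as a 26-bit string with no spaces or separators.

01010110111100100111111111

s1 (pos 1,3,5,7,9,11,13,15,17,19,21,23,25,27,29,31): 1⊕0⊕1⊕1⊕0⊕1⊕1⊕1⊕1⊕0⊕0⊕1⊕1⊕1⊕1⊕1 = 0
s2 (pos 2,3,6,7,10,11,14,15,18,19,22,23,26,27,30,31): 0⊕0⊕0⊕1⊕1⊕1⊕1⊕1⊕0⊕0⊕0⊕1⊕1⊕1⊕1⊕1 = 0
s4 (pos 4,5,6,7,12,13,14,15,20,21,22,23,28,29,30,31): 1⊕1⊕0⊕1⊕0⊕1⊕1⊕1⊕1⊕0⊕0⊕1⊕1⊕1⊕1⊕1 = 0
s8 (pos 8,9,10,11,12,13,14,15,24,25,26,27,28,29,30,31): 1⊕0⊕1⊕1⊕0⊕1⊕1⊕1⊕1⊕1⊕1⊕1⊕1⊕1⊕1⊕1 = 0
s16 (pos 16,17,18,19,20,21,22,23,24,25,26,27,28,29,30,31): 1⊕1⊕0⊕0⊕1⊕0⊕0⊕1⊕1⊕1⊕1⊕1⊕1⊕1⊕1⊕1 = 0
Syndrome s16…s1 = 00000 → no error.
Read data bits from positions 3,5,6,7,9,10,11,12,13,14,15,17,18,19,20,21,22,23,24,25,26,27,28,29,30,31: 01010110111100100111111111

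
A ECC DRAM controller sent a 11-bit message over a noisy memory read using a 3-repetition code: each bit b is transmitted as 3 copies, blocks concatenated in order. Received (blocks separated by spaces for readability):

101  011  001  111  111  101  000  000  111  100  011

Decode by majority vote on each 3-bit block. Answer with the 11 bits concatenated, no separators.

Block 1 (101): 2 ones → 1
Block 2 (011): 2 ones → 1
Block 3 (001): 1 one → 0
Block 4 (111): 3 ones → 1
Block 5 (111): 3 ones → 1
Block 6 (101): 2 ones → 1
Block 7 (000): 0 ones → 0
Block 8 (000): 0 ones → 0
Block 9 (111): 3 ones → 1
Block 10 (100): 1 one → 0
Block 11 (011): 2 ones → 1

11011100101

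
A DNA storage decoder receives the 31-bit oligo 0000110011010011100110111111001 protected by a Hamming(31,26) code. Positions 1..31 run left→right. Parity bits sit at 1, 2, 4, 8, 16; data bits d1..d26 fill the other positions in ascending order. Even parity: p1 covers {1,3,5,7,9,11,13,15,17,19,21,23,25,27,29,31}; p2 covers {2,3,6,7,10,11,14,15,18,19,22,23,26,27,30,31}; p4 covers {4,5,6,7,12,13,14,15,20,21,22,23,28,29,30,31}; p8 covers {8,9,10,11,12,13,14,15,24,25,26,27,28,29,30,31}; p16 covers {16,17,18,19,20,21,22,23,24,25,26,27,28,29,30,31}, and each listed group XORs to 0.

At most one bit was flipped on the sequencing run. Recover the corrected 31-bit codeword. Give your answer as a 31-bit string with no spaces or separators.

s1 (pos 1,3,5,7,9,11,13,15,17,19,21,23,25,27,29,31): 0⊕0⊕1⊕0⊕1⊕0⊕0⊕1⊕1⊕0⊕1⊕1⊕1⊕1⊕0⊕1 = 1
s2 (pos 2,3,6,7,10,11,14,15,18,19,22,23,26,27,30,31): 0⊕0⊕1⊕0⊕1⊕0⊕0⊕1⊕0⊕0⊕0⊕1⊕1⊕1⊕0⊕1 = 1
s4 (pos 4,5,6,7,12,13,14,15,20,21,22,23,28,29,30,31): 0⊕1⊕1⊕0⊕1⊕0⊕0⊕1⊕1⊕1⊕0⊕1⊕1⊕0⊕0⊕1 = 1
s8 (pos 8,9,10,11,12,13,14,15,24,25,26,27,28,29,30,31): 0⊕1⊕1⊕0⊕1⊕0⊕0⊕1⊕1⊕1⊕1⊕1⊕1⊕0⊕0⊕1 = 0
s16 (pos 16,17,18,19,20,21,22,23,24,25,26,27,28,29,30,31): 1⊕1⊕0⊕0⊕1⊕1⊕0⊕1⊕1⊕1⊕1⊕1⊕1⊕0⊕0⊕1 = 1
Syndrome s16…s1 = 10111 → error at position 23.
Flip position 23: 0000110011010011100110111111001 → 0000110011010011100110011111001

0000110011010011100110011111001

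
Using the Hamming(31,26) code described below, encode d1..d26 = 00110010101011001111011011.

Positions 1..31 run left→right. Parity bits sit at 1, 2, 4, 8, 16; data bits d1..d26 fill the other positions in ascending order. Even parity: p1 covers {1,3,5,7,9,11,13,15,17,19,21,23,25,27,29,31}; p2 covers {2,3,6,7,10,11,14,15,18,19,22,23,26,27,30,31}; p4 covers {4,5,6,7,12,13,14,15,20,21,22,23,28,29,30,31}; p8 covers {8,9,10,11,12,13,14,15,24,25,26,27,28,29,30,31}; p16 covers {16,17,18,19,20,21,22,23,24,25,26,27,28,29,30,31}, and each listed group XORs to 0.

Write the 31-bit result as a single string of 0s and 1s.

1101011100101010011001111011011

Place data at non-parity positions: p1 p2 0 p4 0 1 1 p8 0 0 1 0 1 0 1 p16 0 1 1 0 0 1 1 1 1 0 1 1 0 1 1
p1 (pos 1,3,5,7,9,11,13,15,17,19,21,23,25,27,29,31): XOR of data positions = 0⊕0⊕1⊕0⊕1⊕1⊕1⊕0⊕1⊕0⊕1⊕1⊕1⊕0⊕1 = 1
p2 (pos 2,3,6,7,10,11,14,15,18,19,22,23,26,27,30,31): XOR of data positions = 0⊕1⊕1⊕0⊕1⊕0⊕1⊕1⊕1⊕1⊕1⊕0⊕1⊕1⊕1 = 1
p4 (pos 4,5,6,7,12,13,14,15,20,21,22,23,28,29,30,31): XOR of data positions = 0⊕1⊕1⊕0⊕1⊕0⊕1⊕0⊕0⊕1⊕1⊕1⊕0⊕1⊕1 = 1
p8 (pos 8,9,10,11,12,13,14,15,24,25,26,27,28,29,30,31): XOR of data positions = 0⊕0⊕1⊕0⊕1⊕0⊕1⊕1⊕1⊕0⊕1⊕1⊕0⊕1⊕1 = 1
p16 (pos 16,17,18,19,20,21,22,23,24,25,26,27,28,29,30,31): XOR of data positions = 0⊕1⊕1⊕0⊕0⊕1⊕1⊕1⊕1⊕0⊕1⊕1⊕0⊕1⊕1 = 0
Codeword: 1101011100101010011001111011011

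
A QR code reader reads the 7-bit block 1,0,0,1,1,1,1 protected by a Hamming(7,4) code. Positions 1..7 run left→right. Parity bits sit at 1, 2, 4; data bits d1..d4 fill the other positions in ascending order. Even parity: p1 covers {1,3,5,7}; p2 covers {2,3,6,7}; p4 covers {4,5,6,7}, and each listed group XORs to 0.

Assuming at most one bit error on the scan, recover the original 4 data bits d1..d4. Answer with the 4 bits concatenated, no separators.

s1 (pos 1,3,5,7): 1⊕0⊕1⊕1 = 1
s2 (pos 2,3,6,7): 0⊕0⊕1⊕1 = 0
s4 (pos 4,5,6,7): 1⊕1⊕1⊕1 = 0
Syndrome s4…s1 = 001 → error at position 1.
Flip position 1: 1001111 → 0001111
Read data bits from positions 3,5,6,7: 0111

0111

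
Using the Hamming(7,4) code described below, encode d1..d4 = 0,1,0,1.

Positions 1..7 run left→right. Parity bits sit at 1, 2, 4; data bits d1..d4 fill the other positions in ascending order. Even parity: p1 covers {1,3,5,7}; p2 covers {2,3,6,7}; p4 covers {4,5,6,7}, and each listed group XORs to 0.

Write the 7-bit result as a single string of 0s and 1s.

0100101

Place data at non-parity positions: p1 p2 0 p4 1 0 1
p1 (pos 1,3,5,7): XOR of data positions = 0⊕1⊕1 = 0
p2 (pos 2,3,6,7): XOR of data positions = 0⊕0⊕1 = 1
p4 (pos 4,5,6,7): XOR of data positions = 1⊕0⊕1 = 0
Codeword: 0100101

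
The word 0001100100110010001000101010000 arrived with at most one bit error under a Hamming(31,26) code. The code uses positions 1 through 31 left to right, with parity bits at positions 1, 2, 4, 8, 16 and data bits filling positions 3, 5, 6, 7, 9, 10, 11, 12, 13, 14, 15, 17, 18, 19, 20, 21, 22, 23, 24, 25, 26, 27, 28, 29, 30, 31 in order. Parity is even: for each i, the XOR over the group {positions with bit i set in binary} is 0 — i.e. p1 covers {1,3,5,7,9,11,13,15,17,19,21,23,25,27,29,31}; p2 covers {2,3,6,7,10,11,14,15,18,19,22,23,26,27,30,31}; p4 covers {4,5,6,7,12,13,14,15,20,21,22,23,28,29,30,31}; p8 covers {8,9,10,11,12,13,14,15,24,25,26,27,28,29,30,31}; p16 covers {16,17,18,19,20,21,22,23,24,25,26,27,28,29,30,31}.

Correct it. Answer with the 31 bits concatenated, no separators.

s1 (pos 1,3,5,7,9,11,13,15,17,19,21,23,25,27,29,31): 0⊕0⊕1⊕0⊕0⊕1⊕0⊕1⊕0⊕1⊕0⊕1⊕1⊕1⊕0⊕0 = 1
s2 (pos 2,3,6,7,10,11,14,15,18,19,22,23,26,27,30,31): 0⊕0⊕0⊕0⊕0⊕1⊕0⊕1⊕0⊕1⊕0⊕1⊕0⊕1⊕0⊕0 = 1
s4 (pos 4,5,6,7,12,13,14,15,20,21,22,23,28,29,30,31): 1⊕1⊕0⊕0⊕1⊕0⊕0⊕1⊕0⊕0⊕0⊕1⊕0⊕0⊕0⊕0 = 1
s8 (pos 8,9,10,11,12,13,14,15,24,25,26,27,28,29,30,31): 1⊕0⊕0⊕1⊕1⊕0⊕0⊕1⊕0⊕1⊕0⊕1⊕0⊕0⊕0⊕0 = 0
s16 (pos 16,17,18,19,20,21,22,23,24,25,26,27,28,29,30,31): 0⊕0⊕0⊕1⊕0⊕0⊕0⊕1⊕0⊕1⊕0⊕1⊕0⊕0⊕0⊕0 = 0
Syndrome s16…s1 = 00111 → error at position 7.
Flip position 7: 0001100100110010001000101010000 → 0001101100110010001000101010000

0001101100110010001000101010000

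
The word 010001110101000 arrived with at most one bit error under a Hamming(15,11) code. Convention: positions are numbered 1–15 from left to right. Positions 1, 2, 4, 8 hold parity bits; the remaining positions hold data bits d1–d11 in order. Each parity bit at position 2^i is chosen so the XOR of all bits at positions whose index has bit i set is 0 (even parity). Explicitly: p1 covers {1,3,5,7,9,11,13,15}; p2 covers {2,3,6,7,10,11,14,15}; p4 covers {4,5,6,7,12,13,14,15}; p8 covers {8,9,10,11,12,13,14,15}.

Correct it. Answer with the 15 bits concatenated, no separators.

s1 (pos 1,3,5,7,9,11,13,15): 0⊕0⊕0⊕1⊕0⊕0⊕0⊕0 = 1
s2 (pos 2,3,6,7,10,11,14,15): 1⊕0⊕1⊕1⊕1⊕0⊕0⊕0 = 0
s4 (pos 4,5,6,7,12,13,14,15): 0⊕0⊕1⊕1⊕1⊕0⊕0⊕0 = 1
s8 (pos 8,9,10,11,12,13,14,15): 1⊕0⊕1⊕0⊕1⊕0⊕0⊕0 = 1
Syndrome s8…s1 = 1101 → error at position 13.
Flip position 13: 010001110101000 → 010001110101100

010001110101100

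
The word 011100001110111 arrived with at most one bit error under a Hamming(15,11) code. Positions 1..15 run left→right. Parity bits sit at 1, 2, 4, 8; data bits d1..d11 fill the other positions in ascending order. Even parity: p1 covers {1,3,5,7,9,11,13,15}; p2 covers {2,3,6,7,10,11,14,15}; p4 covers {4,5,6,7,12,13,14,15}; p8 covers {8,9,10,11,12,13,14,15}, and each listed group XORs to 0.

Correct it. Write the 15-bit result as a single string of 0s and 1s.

111100001110111

s1 (pos 1,3,5,7,9,11,13,15): 0⊕1⊕0⊕0⊕1⊕1⊕1⊕1 = 1
s2 (pos 2,3,6,7,10,11,14,15): 1⊕1⊕0⊕0⊕1⊕1⊕1⊕1 = 0
s4 (pos 4,5,6,7,12,13,14,15): 1⊕0⊕0⊕0⊕0⊕1⊕1⊕1 = 0
s8 (pos 8,9,10,11,12,13,14,15): 0⊕1⊕1⊕1⊕0⊕1⊕1⊕1 = 0
Syndrome s8…s1 = 0001 → error at position 1.
Flip position 1: 011100001110111 → 111100001110111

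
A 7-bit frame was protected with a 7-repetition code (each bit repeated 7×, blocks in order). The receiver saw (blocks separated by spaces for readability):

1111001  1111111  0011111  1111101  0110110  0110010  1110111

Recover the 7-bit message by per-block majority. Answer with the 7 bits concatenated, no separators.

Block 1 (1111001): 5 ones → 1
Block 2 (1111111): 7 ones → 1
Block 3 (0011111): 5 ones → 1
Block 4 (1111101): 6 ones → 1
Block 5 (0110110): 4 ones → 1
Block 6 (0110010): 3 ones → 0
Block 7 (1110111): 6 ones → 1

1111101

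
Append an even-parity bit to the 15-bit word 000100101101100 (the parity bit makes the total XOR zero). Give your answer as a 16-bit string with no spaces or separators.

XOR of the 15 data bits: 0⊕0⊕0⊕1⊕0⊕0⊕1⊕0⊕1⊕1⊕0⊕1⊕1⊕0⊕0 = 0
Parity bit = 0 (so all 16 bits XOR to 0).

0001001011011000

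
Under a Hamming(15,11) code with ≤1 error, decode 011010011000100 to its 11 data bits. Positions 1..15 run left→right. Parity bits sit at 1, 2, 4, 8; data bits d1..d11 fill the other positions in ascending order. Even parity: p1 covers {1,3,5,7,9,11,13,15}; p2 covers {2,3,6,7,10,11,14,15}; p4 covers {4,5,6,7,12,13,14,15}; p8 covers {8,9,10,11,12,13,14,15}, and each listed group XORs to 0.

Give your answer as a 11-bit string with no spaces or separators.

s1 (pos 1,3,5,7,9,11,13,15): 0⊕1⊕1⊕0⊕1⊕0⊕1⊕0 = 0
s2 (pos 2,3,6,7,10,11,14,15): 1⊕1⊕0⊕0⊕0⊕0⊕0⊕0 = 0
s4 (pos 4,5,6,7,12,13,14,15): 0⊕1⊕0⊕0⊕0⊕1⊕0⊕0 = 0
s8 (pos 8,9,10,11,12,13,14,15): 1⊕1⊕0⊕0⊕0⊕1⊕0⊕0 = 1
Syndrome s8…s1 = 1000 → error at position 8.
Flip position 8: 011010011000100 → 011010001000100
Read data bits from positions 3,5,6,7,9,10,11,12,13,14,15: 11001000100

11001000100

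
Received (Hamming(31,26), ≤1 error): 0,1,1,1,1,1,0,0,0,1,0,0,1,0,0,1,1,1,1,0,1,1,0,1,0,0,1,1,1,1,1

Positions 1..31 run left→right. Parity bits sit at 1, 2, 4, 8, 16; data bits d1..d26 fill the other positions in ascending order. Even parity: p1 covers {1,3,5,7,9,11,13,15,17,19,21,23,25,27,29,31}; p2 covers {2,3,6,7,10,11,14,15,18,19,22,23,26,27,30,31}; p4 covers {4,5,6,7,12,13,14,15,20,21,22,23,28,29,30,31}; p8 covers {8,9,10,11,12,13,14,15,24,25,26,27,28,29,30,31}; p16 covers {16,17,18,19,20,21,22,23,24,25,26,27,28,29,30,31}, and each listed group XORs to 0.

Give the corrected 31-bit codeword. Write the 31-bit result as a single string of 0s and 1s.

1111110001001001111011010011111

s1 (pos 1,3,5,7,9,11,13,15,17,19,21,23,25,27,29,31): 0⊕1⊕1⊕0⊕0⊕0⊕1⊕0⊕1⊕1⊕1⊕0⊕0⊕1⊕1⊕1 = 1
s2 (pos 2,3,6,7,10,11,14,15,18,19,22,23,26,27,30,31): 1⊕1⊕1⊕0⊕1⊕0⊕0⊕0⊕1⊕1⊕1⊕0⊕0⊕1⊕1⊕1 = 0
s4 (pos 4,5,6,7,12,13,14,15,20,21,22,23,28,29,30,31): 1⊕1⊕1⊕0⊕0⊕1⊕0⊕0⊕0⊕1⊕1⊕0⊕1⊕1⊕1⊕1 = 0
s8 (pos 8,9,10,11,12,13,14,15,24,25,26,27,28,29,30,31): 0⊕0⊕1⊕0⊕0⊕1⊕0⊕0⊕1⊕0⊕0⊕1⊕1⊕1⊕1⊕1 = 0
s16 (pos 16,17,18,19,20,21,22,23,24,25,26,27,28,29,30,31): 1⊕1⊕1⊕1⊕0⊕1⊕1⊕0⊕1⊕0⊕0⊕1⊕1⊕1⊕1⊕1 = 0
Syndrome s16…s1 = 00001 → error at position 1.
Flip position 1: 0111110001001001111011010011111 → 1111110001001001111011010011111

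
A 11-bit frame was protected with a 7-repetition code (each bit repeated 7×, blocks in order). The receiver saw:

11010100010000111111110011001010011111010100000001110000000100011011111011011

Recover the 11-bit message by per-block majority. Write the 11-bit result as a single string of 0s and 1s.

10101100011

Block 1 (1101010): 4 ones → 1
Block 2 (0010000): 1 one → 0
Block 3 (1111111): 7 ones → 1
Block 4 (1001100): 3 ones → 0
Block 5 (1010011): 4 ones → 1
Block 6 (1110101): 5 ones → 1
Block 7 (0000000): 0 ones → 0
Block 8 (1110000): 3 ones → 0
Block 9 (0001000): 1 one → 0
Block 10 (1101111): 6 ones → 1
Block 11 (1011011): 5 ones → 1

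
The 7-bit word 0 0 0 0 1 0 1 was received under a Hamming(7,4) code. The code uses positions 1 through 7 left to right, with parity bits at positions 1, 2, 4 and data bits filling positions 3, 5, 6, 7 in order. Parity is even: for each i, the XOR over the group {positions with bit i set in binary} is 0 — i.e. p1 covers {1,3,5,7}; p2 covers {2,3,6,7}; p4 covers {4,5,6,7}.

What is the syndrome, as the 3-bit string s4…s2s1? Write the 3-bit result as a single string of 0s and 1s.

010

s1 (pos 1,3,5,7): 0⊕0⊕1⊕1 = 0
s2 (pos 2,3,6,7): 0⊕0⊕0⊕1 = 1
s4 (pos 4,5,6,7): 0⊕1⊕0⊕1 = 0
Syndrome s4…s1 = 010 → error at position 2.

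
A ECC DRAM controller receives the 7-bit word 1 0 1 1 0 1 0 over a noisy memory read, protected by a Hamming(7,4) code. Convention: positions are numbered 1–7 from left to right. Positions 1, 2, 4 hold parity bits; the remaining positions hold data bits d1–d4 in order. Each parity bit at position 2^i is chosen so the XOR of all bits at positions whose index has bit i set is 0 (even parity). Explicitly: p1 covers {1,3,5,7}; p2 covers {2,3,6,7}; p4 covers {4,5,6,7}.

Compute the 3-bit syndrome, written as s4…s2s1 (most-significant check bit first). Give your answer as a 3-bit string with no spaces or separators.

s1 (pos 1,3,5,7): 1⊕1⊕0⊕0 = 0
s2 (pos 2,3,6,7): 0⊕1⊕1⊕0 = 0
s4 (pos 4,5,6,7): 1⊕0⊕1⊕0 = 0
Syndrome s4…s1 = 000 → no error.

000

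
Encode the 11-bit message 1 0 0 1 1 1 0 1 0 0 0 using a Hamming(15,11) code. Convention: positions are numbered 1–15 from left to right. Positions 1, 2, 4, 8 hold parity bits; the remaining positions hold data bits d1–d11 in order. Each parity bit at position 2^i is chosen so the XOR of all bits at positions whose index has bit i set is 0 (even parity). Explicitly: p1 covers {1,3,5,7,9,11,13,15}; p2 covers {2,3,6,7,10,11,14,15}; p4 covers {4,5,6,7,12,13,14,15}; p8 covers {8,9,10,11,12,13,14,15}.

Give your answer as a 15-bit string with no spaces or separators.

111000111101000

Place data at non-parity positions: p1 p2 1 p4 0 0 1 p8 1 1 0 1 0 0 0
p1 (pos 1,3,5,7,9,11,13,15): XOR of data positions = 1⊕0⊕1⊕1⊕0⊕0⊕0 = 1
p2 (pos 2,3,6,7,10,11,14,15): XOR of data positions = 1⊕0⊕1⊕1⊕0⊕0⊕0 = 1
p4 (pos 4,5,6,7,12,13,14,15): XOR of data positions = 0⊕0⊕1⊕1⊕0⊕0⊕0 = 0
p8 (pos 8,9,10,11,12,13,14,15): XOR of data positions = 1⊕1⊕0⊕1⊕0⊕0⊕0 = 1
Codeword: 111000111101000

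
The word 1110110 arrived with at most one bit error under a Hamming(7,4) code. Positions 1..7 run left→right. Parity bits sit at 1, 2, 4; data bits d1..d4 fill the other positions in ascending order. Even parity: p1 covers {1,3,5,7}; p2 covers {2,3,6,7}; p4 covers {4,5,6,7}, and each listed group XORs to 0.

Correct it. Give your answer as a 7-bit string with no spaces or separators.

1100110

s1 (pos 1,3,5,7): 1⊕1⊕1⊕0 = 1
s2 (pos 2,3,6,7): 1⊕1⊕1⊕0 = 1
s4 (pos 4,5,6,7): 0⊕1⊕1⊕0 = 0
Syndrome s4…s1 = 011 → error at position 3.
Flip position 3: 1110110 → 1100110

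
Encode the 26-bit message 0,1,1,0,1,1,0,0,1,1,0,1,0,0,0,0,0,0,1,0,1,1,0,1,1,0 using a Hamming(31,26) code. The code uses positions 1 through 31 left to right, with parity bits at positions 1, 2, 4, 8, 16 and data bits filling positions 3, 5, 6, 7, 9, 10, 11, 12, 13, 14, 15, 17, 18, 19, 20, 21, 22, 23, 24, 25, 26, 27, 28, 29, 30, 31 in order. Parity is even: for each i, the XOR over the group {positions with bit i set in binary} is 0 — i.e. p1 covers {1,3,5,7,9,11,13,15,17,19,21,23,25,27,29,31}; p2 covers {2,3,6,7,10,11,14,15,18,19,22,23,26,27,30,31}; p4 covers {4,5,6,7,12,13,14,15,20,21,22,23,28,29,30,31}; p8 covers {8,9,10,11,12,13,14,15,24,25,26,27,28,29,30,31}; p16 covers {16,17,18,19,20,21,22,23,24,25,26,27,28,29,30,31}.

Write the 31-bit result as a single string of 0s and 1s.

Place data at non-parity positions: p1 p2 0 p4 1 1 0 p8 1 1 0 0 1 1 0 p16 1 0 0 0 0 0 0 1 0 1 1 0 1 1 0
p1 (pos 1,3,5,7,9,11,13,15,17,19,21,23,25,27,29,31): XOR of data positions = 0⊕1⊕0⊕1⊕0⊕1⊕0⊕1⊕0⊕0⊕0⊕0⊕1⊕1⊕0 = 0
p2 (pos 2,3,6,7,10,11,14,15,18,19,22,23,26,27,30,31): XOR of data positions = 0⊕1⊕0⊕1⊕0⊕1⊕0⊕0⊕0⊕0⊕0⊕1⊕1⊕1⊕0 = 0
p4 (pos 4,5,6,7,12,13,14,15,20,21,22,23,28,29,30,31): XOR of data positions = 1⊕1⊕0⊕0⊕1⊕1⊕0⊕0⊕0⊕0⊕0⊕0⊕1⊕1⊕0 = 0
p8 (pos 8,9,10,11,12,13,14,15,24,25,26,27,28,29,30,31): XOR of data positions = 1⊕1⊕0⊕0⊕1⊕1⊕0⊕1⊕0⊕1⊕1⊕0⊕1⊕1⊕0 = 1
p16 (pos 16,17,18,19,20,21,22,23,24,25,26,27,28,29,30,31): XOR of data positions = 1⊕0⊕0⊕0⊕0⊕0⊕0⊕1⊕0⊕1⊕1⊕0⊕1⊕1⊕0 = 0
Codeword: 0000110111001100100000010110110

0000110111001100100000010110110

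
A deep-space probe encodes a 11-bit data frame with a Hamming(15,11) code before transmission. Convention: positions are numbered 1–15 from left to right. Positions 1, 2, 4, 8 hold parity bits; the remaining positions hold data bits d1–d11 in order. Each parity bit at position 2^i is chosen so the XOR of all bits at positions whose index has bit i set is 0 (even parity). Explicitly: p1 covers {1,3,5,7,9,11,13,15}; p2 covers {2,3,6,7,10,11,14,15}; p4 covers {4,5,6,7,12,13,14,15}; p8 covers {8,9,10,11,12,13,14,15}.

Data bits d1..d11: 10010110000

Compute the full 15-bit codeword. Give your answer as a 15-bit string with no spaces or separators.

101100100110000

Place data at non-parity positions: p1 p2 1 p4 0 0 1 p8 0 1 1 0 0 0 0
p1 (pos 1,3,5,7,9,11,13,15): XOR of data positions = 1⊕0⊕1⊕0⊕1⊕0⊕0 = 1
p2 (pos 2,3,6,7,10,11,14,15): XOR of data positions = 1⊕0⊕1⊕1⊕1⊕0⊕0 = 0
p4 (pos 4,5,6,7,12,13,14,15): XOR of data positions = 0⊕0⊕1⊕0⊕0⊕0⊕0 = 1
p8 (pos 8,9,10,11,12,13,14,15): XOR of data positions = 0⊕1⊕1⊕0⊕0⊕0⊕0 = 0
Codeword: 101100100110000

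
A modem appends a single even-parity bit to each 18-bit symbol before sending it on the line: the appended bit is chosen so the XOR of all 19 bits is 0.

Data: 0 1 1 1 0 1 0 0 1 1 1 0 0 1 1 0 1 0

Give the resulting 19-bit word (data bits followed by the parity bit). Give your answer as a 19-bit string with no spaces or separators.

0111010011100110100

XOR of the 18 data bits: 0⊕1⊕1⊕1⊕0⊕1⊕0⊕0⊕1⊕1⊕1⊕0⊕0⊕1⊕1⊕0⊕1⊕0 = 0
Parity bit = 0 (so all 19 bits XOR to 0).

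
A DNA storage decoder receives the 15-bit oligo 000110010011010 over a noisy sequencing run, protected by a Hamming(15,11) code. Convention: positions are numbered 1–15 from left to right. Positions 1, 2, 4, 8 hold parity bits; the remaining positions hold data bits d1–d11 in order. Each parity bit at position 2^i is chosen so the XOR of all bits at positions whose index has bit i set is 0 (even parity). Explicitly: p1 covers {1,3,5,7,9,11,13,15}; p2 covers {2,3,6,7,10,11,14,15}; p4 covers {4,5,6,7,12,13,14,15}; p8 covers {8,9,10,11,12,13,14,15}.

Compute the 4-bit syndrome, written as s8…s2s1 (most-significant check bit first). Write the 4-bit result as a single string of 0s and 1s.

0000

s1 (pos 1,3,5,7,9,11,13,15): 0⊕0⊕1⊕0⊕0⊕1⊕0⊕0 = 0
s2 (pos 2,3,6,7,10,11,14,15): 0⊕0⊕0⊕0⊕0⊕1⊕1⊕0 = 0
s4 (pos 4,5,6,7,12,13,14,15): 1⊕1⊕0⊕0⊕1⊕0⊕1⊕0 = 0
s8 (pos 8,9,10,11,12,13,14,15): 1⊕0⊕0⊕1⊕1⊕0⊕1⊕0 = 0
Syndrome s8…s1 = 0000 → no error.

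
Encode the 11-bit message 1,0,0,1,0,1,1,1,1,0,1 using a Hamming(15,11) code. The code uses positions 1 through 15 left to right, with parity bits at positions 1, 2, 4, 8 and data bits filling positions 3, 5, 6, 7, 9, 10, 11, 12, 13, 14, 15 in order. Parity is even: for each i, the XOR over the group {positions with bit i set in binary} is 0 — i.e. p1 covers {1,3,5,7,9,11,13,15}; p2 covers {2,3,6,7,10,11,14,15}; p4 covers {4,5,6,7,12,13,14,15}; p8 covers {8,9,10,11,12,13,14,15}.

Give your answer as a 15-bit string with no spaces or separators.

111000110111101

Place data at non-parity positions: p1 p2 1 p4 0 0 1 p8 0 1 1 1 1 0 1
p1 (pos 1,3,5,7,9,11,13,15): XOR of data positions = 1⊕0⊕1⊕0⊕1⊕1⊕1 = 1
p2 (pos 2,3,6,7,10,11,14,15): XOR of data positions = 1⊕0⊕1⊕1⊕1⊕0⊕1 = 1
p4 (pos 4,5,6,7,12,13,14,15): XOR of data positions = 0⊕0⊕1⊕1⊕1⊕0⊕1 = 0
p8 (pos 8,9,10,11,12,13,14,15): XOR of data positions = 0⊕1⊕1⊕1⊕1⊕0⊕1 = 1
Codeword: 111000110111101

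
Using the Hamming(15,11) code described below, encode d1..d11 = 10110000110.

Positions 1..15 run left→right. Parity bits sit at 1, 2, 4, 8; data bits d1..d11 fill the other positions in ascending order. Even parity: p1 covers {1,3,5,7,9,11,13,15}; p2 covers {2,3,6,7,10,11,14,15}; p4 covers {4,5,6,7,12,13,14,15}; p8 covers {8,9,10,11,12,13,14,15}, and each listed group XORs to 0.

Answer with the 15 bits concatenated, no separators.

101001100000110

Place data at non-parity positions: p1 p2 1 p4 0 1 1 p8 0 0 0 0 1 1 0
p1 (pos 1,3,5,7,9,11,13,15): XOR of data positions = 1⊕0⊕1⊕0⊕0⊕1⊕0 = 1
p2 (pos 2,3,6,7,10,11,14,15): XOR of data positions = 1⊕1⊕1⊕0⊕0⊕1⊕0 = 0
p4 (pos 4,5,6,7,12,13,14,15): XOR of data positions = 0⊕1⊕1⊕0⊕1⊕1⊕0 = 0
p8 (pos 8,9,10,11,12,13,14,15): XOR of data positions = 0⊕0⊕0⊕0⊕1⊕1⊕0 = 0
Codeword: 101001100000110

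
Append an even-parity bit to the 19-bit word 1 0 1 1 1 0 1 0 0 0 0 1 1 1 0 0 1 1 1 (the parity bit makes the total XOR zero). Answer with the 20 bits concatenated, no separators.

XOR of the 19 data bits: 1⊕0⊕1⊕1⊕1⊕0⊕1⊕0⊕0⊕0⊕0⊕1⊕1⊕1⊕0⊕0⊕1⊕1⊕1 = 1
Parity bit = 1 (so all 20 bits XOR to 0).

10111010000111001111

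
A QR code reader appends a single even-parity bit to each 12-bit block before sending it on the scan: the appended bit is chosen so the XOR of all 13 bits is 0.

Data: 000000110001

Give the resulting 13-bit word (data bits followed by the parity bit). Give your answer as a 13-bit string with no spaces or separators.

0000001100011

XOR of the 12 data bits: 0⊕0⊕0⊕0⊕0⊕0⊕1⊕1⊕0⊕0⊕0⊕1 = 1
Parity bit = 1 (so all 13 bits XOR to 0).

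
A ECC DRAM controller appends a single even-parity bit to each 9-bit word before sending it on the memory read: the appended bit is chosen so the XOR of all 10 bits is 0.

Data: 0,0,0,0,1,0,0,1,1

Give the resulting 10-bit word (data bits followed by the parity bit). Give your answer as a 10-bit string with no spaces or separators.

0000100111

XOR of the 9 data bits: 0⊕0⊕0⊕0⊕1⊕0⊕0⊕1⊕1 = 1
Parity bit = 1 (so all 10 bits XOR to 0).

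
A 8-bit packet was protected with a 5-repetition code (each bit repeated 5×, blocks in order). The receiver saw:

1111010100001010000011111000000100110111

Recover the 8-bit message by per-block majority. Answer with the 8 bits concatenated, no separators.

10001001

Block 1 (11110): 4 ones → 1
Block 2 (10100): 2 ones → 0
Block 3 (00101): 2 ones → 0
Block 4 (00000): 0 ones → 0
Block 5 (11111): 5 ones → 1
Block 6 (00000): 0 ones → 0
Block 7 (01001): 2 ones → 0
Block 8 (10111): 4 ones → 1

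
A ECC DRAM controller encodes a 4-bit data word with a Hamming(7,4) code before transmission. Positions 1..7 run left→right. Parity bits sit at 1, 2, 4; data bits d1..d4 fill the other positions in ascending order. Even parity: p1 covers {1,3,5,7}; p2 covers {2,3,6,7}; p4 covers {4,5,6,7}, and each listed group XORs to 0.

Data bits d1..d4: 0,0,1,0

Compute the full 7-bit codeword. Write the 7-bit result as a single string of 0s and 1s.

0101010

Place data at non-parity positions: p1 p2 0 p4 0 1 0
p1 (pos 1,3,5,7): XOR of data positions = 0⊕0⊕0 = 0
p2 (pos 2,3,6,7): XOR of data positions = 0⊕1⊕0 = 1
p4 (pos 4,5,6,7): XOR of data positions = 0⊕1⊕0 = 1
Codeword: 0101010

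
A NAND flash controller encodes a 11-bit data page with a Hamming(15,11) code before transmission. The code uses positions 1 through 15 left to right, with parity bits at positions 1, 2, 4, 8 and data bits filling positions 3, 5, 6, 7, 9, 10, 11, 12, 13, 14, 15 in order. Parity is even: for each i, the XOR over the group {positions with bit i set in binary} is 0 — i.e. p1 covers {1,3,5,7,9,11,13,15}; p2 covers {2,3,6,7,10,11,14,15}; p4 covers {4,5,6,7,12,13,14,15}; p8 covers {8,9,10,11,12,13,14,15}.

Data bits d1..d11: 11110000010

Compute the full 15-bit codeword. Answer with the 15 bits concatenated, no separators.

Place data at non-parity positions: p1 p2 1 p4 1 1 1 p8 0 0 0 0 0 1 0
p1 (pos 1,3,5,7,9,11,13,15): XOR of data positions = 1⊕1⊕1⊕0⊕0⊕0⊕0 = 1
p2 (pos 2,3,6,7,10,11,14,15): XOR of data positions = 1⊕1⊕1⊕0⊕0⊕1⊕0 = 0
p4 (pos 4,5,6,7,12,13,14,15): XOR of data positions = 1⊕1⊕1⊕0⊕0⊕1⊕0 = 0
p8 (pos 8,9,10,11,12,13,14,15): XOR of data positions = 0⊕0⊕0⊕0⊕0⊕1⊕0 = 1
Codeword: 101011110000010

101011110000010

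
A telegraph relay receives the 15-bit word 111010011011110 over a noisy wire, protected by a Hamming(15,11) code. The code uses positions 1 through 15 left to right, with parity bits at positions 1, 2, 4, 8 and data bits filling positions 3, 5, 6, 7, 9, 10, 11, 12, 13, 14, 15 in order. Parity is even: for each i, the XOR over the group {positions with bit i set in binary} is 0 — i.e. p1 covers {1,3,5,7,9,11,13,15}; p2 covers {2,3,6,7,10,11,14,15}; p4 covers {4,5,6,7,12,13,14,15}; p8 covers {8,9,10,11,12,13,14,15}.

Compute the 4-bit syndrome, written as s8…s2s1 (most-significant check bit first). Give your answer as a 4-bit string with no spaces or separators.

0000

s1 (pos 1,3,5,7,9,11,13,15): 1⊕1⊕1⊕0⊕1⊕1⊕1⊕0 = 0
s2 (pos 2,3,6,7,10,11,14,15): 1⊕1⊕0⊕0⊕0⊕1⊕1⊕0 = 0
s4 (pos 4,5,6,7,12,13,14,15): 0⊕1⊕0⊕0⊕1⊕1⊕1⊕0 = 0
s8 (pos 8,9,10,11,12,13,14,15): 1⊕1⊕0⊕1⊕1⊕1⊕1⊕0 = 0
Syndrome s8…s1 = 0000 → no error.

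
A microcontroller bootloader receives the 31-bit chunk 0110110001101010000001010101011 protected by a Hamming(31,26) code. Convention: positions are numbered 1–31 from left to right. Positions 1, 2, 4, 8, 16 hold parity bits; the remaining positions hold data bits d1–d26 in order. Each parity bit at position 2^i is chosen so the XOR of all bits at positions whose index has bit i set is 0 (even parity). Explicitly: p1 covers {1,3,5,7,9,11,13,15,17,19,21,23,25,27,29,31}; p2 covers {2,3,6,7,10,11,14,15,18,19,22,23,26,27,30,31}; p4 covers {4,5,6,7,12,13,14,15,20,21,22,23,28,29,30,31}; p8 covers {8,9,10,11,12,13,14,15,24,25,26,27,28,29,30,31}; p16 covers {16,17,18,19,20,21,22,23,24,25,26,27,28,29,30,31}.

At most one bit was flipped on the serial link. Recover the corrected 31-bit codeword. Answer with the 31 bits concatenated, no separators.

s1 (pos 1,3,5,7,9,11,13,15,17,19,21,23,25,27,29,31): 0⊕1⊕1⊕0⊕0⊕1⊕1⊕1⊕0⊕0⊕0⊕0⊕0⊕0⊕0⊕1 = 0
s2 (pos 2,3,6,7,10,11,14,15,18,19,22,23,26,27,30,31): 1⊕1⊕1⊕0⊕1⊕1⊕0⊕1⊕0⊕0⊕1⊕0⊕1⊕0⊕1⊕1 = 0
s4 (pos 4,5,6,7,12,13,14,15,20,21,22,23,28,29,30,31): 0⊕1⊕1⊕0⊕0⊕1⊕0⊕1⊕0⊕0⊕1⊕0⊕1⊕0⊕1⊕1 = 0
s8 (pos 8,9,10,11,12,13,14,15,24,25,26,27,28,29,30,31): 0⊕0⊕1⊕1⊕0⊕1⊕0⊕1⊕1⊕0⊕1⊕0⊕1⊕0⊕1⊕1 = 1
s16 (pos 16,17,18,19,20,21,22,23,24,25,26,27,28,29,30,31): 0⊕0⊕0⊕0⊕0⊕0⊕1⊕0⊕1⊕0⊕1⊕0⊕1⊕0⊕1⊕1 = 0
Syndrome s16…s1 = 01000 → error at position 8.
Flip position 8: 0110110001101010000001010101011 → 0110110101101010000001010101011

0110110101101010000001010101011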